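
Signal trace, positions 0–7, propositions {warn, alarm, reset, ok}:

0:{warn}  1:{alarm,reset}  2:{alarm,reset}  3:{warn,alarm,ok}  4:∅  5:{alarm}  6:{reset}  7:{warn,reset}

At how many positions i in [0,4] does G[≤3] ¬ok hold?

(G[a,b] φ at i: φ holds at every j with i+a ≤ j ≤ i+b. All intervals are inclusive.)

1

Evaluate at each i in [0,4]:
  i=0: ✗ (fails at j=3)
  i=1: ✗ (fails at j=3)
  i=2: ✗ (fails at j=3)
  i=3: ✗ (fails at j=3)
  i=4: ✓ (all of [4,7])
Positions where it holds: {4} → 1.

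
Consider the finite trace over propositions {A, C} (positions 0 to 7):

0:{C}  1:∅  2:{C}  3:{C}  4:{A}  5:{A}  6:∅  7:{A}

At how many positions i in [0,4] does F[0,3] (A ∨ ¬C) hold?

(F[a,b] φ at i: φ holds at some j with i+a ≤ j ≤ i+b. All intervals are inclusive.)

Evaluate at each i in [0,4]:
  i=0: ✓ (witness j=1)
  i=1: ✓ (witness j=1)
  i=2: ✓ (witness j=4)
  i=3: ✓ (witness j=4)
  i=4: ✓ (witness j=4)
Positions where it holds: {0, 1, 2, 3, 4} → 5.

5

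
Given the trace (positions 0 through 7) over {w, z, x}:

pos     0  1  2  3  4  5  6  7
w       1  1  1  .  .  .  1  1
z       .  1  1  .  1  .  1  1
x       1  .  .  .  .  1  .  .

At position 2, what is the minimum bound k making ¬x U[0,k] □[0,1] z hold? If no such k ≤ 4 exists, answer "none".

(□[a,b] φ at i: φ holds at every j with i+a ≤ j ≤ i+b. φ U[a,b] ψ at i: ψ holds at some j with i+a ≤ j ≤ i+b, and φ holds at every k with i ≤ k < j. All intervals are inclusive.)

none

Need earliest j ≥ 2 with □[0,1] z, and ¬x at every k in [2,j-1].
  j=2: rhs fails.
  j=3: rhs fails.
  j=4: rhs fails.
  j=5: rhs fails.
  j=6: rhs holds but lhs fails at k=5.
No witness within the range → none.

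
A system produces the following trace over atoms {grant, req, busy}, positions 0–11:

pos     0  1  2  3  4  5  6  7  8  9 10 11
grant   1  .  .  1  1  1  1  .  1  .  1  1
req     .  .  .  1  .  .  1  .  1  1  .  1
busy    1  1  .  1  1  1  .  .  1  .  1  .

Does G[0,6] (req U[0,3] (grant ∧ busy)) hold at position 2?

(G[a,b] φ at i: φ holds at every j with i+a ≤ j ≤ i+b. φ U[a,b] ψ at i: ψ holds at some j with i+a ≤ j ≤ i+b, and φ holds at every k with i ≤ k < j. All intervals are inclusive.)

Check (req U[0,3] (grant ∧ busy)) at every j in [2,8]:
  j=2: fails
  j=3: holds
  j=4: holds
  j=5: holds
  j=6: fails
  j=7: fails
  j=8: holds
Fails at j=2 → formula fails.

Does not hold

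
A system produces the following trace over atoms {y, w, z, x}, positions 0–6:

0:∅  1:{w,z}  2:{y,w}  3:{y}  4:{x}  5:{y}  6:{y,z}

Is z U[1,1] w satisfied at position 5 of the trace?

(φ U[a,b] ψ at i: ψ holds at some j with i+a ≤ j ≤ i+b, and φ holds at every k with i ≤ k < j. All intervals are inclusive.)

Need some j in [6,6] with w, and z at every k in [5,j-1].
  j=6: w false.
No j in the window works → until fails.

Does not hold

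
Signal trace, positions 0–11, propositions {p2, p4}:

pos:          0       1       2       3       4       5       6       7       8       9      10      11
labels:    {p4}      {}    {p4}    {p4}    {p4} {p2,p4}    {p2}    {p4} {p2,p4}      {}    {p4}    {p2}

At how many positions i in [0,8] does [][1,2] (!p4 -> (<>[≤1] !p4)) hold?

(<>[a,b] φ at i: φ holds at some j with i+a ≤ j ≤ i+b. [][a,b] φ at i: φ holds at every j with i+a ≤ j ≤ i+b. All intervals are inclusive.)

Evaluate at each i in [0,8]:
  i=0: ✓ (all of [1,2])
  i=1: ✓ (all of [2,3])
  i=2: ✓ (all of [3,4])
  i=3: ✓ (all of [4,5])
  i=4: ✓ (all of [5,6])
  i=5: ✓ (all of [6,7])
  i=6: ✓ (all of [7,8])
  i=7: ✓ (all of [8,9])
  i=8: ✓ (all of [9,10])
Positions where it holds: {0, 1, 2, 3, 4, 5, 6, 7, 8} → 9.

9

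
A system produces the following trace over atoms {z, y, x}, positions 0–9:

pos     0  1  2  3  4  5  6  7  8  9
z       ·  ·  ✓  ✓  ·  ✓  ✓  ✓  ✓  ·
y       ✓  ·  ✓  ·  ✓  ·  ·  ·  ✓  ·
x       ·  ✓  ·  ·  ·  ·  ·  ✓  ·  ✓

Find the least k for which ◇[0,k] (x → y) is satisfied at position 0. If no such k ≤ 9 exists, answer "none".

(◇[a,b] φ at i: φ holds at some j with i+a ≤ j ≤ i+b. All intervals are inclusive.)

Scan j = 0,1,… for (x → y):
  j=0: holds
First hit at j=0, so smallest k = 0-0 = 0.

0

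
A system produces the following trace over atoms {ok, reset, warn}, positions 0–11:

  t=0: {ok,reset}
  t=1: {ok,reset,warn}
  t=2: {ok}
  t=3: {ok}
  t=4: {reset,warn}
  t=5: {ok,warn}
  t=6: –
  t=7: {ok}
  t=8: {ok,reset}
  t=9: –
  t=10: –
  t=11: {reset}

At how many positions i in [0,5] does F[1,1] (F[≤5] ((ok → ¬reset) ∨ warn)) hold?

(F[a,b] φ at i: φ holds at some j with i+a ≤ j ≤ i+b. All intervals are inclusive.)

6

Evaluate at each i in [0,5]:
  i=0: ✓ (witness j=1)
  i=1: ✓ (witness j=2)
  i=2: ✓ (witness j=3)
  i=3: ✓ (witness j=4)
  i=4: ✓ (witness j=5)
  i=5: ✓ (witness j=6)
Positions where it holds: {0, 1, 2, 3, 4, 5} → 6.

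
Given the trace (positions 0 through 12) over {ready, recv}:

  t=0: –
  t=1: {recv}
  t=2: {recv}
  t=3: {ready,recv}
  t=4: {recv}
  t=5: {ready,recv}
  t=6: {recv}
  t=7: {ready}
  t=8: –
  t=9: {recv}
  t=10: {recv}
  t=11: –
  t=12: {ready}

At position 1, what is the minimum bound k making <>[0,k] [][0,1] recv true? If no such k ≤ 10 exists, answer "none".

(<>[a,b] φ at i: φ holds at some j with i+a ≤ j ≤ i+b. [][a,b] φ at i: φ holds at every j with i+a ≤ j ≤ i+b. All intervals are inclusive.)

0

Scan j = 1,2,… for [][0,1] recv:
  j=1: holds
First hit at j=1, so smallest k = 1-1 = 0.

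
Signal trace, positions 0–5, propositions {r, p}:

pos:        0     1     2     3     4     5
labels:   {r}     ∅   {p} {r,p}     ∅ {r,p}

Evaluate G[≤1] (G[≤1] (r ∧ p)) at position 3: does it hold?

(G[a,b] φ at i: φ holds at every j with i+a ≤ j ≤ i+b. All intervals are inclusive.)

Check G[≤1] (r ∧ p) at every j in [3,4]:
  j=3: fails at 4
  j=4: fails at 4
Fails at j=3 → formula fails.

Does not hold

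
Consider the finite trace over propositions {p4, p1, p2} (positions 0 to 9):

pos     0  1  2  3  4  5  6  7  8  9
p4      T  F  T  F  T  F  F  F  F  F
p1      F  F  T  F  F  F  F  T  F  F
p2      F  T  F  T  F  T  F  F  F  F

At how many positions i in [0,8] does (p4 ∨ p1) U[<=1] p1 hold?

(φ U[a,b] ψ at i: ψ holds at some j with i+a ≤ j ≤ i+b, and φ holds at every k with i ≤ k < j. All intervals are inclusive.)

Evaluate at each i in [0,8]:
  i=0: ✗ (no rhs in [0,1])
  i=1: ✗ (lhs fails at k=1 before rhs at j=2)
  i=2: ✓ (rhs at j=2)
  i=3: ✗ (no rhs in [3,4])
  i=4: ✗ (no rhs in [4,5])
  i=5: ✗ (no rhs in [5,6])
  i=6: ✗ (lhs fails at k=6 before rhs at j=7)
  i=7: ✓ (rhs at j=7)
  i=8: ✗ (no rhs in [8,9])
Positions where it holds: {2, 7} → 2.

2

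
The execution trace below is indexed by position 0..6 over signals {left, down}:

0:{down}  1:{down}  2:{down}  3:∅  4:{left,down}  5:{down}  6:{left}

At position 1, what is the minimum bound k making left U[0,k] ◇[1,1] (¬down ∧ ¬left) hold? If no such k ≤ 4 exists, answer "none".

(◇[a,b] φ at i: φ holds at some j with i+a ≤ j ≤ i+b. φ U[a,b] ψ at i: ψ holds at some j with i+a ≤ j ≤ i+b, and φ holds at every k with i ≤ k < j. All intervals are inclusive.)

Need earliest j ≥ 1 with ◇[1,1] (¬down ∧ ¬left), and left at every k in [1,j-1].
  j=1: rhs fails.
  j=2: rhs holds but lhs fails at k=1.
  j=3: rhs fails.
  j=4: rhs fails.
  j=5: rhs fails.
No witness within the range → none.

none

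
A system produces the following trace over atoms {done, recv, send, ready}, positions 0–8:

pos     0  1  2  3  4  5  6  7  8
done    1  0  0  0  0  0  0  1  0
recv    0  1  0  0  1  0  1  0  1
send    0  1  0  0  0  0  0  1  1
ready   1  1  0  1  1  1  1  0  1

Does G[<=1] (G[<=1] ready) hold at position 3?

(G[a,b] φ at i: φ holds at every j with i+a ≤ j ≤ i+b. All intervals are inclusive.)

Yes

Check G[<=1] ready at every j in [3,4]:
  j=3: holds on [3,4]
  j=4: holds on [4,5]
All positions satisfy it → formula holds.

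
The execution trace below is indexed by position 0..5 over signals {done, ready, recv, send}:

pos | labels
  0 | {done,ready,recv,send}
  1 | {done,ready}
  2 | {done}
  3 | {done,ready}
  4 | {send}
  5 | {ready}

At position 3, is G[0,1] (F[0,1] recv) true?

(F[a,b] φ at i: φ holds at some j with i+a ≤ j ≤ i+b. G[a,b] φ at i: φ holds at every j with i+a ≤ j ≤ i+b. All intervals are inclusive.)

No

Check F[0,1] recv at every j in [3,4]:
  j=3: fails (none in [3,4])
  j=4: fails (none in [4,5])
Fails at j=3 → formula fails.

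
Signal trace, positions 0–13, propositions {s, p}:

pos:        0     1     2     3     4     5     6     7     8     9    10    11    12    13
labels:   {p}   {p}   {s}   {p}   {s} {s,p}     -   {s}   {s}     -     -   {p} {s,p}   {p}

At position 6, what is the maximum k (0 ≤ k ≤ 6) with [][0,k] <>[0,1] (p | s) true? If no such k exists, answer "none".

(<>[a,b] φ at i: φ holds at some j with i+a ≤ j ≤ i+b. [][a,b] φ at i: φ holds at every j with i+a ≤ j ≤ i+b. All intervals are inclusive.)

2

<>[0,1] (p | s) must hold from j=6 onward; find where it first fails.
  j=6: holds
  j=7: holds
  j=8: holds
  j=9: fails
Holds on [6,8], so largest k = 2.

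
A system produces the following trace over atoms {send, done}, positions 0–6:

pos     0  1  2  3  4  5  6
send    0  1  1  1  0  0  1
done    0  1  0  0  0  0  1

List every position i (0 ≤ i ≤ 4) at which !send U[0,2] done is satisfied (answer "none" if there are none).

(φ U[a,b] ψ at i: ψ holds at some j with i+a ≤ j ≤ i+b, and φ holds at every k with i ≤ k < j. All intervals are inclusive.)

Evaluate at each i in [0,4]:
  i=0: ✓ (rhs at j=1; lhs holds on [0,0])
  i=1: ✓ (rhs at j=1)
  i=2: ✗ (no rhs in [2,4])
  i=3: ✗ (no rhs in [3,5])
  i=4: ✓ (rhs at j=6; lhs holds on [4,5])

0, 1, 4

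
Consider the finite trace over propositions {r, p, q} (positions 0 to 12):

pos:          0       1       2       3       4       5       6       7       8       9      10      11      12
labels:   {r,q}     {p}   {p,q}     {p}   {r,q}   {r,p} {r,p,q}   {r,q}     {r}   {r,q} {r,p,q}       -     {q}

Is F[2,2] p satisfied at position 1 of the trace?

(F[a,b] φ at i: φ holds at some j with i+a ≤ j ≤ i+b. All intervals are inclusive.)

Yes

Check p at each j in [3,3]:
  j=3: true
Found at j=3 → formula holds.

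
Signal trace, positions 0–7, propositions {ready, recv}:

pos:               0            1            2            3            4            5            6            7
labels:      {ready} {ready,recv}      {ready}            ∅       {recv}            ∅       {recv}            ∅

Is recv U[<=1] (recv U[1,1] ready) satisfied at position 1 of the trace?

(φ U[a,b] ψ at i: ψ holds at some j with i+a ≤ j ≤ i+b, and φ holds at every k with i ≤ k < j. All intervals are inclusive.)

Holds

Need some j in [1,2] with (recv U[1,1] ready), and recv at every k in [1,j-1].
  j=1: (recv U[1,1] ready) holds; no prefix to check → satisfied.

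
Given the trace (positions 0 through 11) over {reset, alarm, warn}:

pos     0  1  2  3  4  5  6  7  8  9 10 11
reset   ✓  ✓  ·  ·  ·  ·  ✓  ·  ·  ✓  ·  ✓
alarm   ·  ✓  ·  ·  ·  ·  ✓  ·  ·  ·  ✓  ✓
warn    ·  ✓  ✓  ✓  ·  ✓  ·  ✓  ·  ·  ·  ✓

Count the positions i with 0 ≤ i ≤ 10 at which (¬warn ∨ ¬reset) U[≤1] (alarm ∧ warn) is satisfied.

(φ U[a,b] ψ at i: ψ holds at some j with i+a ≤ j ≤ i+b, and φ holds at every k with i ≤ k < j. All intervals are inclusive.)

3

Evaluate at each i in [0,10]:
  i=0: ✓ (rhs at j=1; lhs holds on [0,0])
  i=1: ✓ (rhs at j=1)
  i=2: ✗ (no rhs in [2,3])
  i=3: ✗ (no rhs in [3,4])
  i=4: ✗ (no rhs in [4,5])
  i=5: ✗ (no rhs in [5,6])
  i=6: ✗ (no rhs in [6,7])
  i=7: ✗ (no rhs in [7,8])
  i=8: ✗ (no rhs in [8,9])
  i=9: ✗ (no rhs in [9,10])
  i=10: ✓ (rhs at j=11; lhs holds on [10,10])
Positions where it holds: {0, 1, 10} → 3.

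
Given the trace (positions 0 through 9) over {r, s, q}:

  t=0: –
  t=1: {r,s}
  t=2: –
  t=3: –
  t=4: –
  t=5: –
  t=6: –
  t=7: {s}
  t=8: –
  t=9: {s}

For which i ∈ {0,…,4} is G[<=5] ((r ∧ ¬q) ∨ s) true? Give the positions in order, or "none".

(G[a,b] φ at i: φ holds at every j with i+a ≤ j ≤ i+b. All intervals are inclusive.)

Evaluate at each i in [0,4]:
  i=0: ✗ (fails at j=0)
  i=1: ✗ (fails at j=2)
  i=2: ✗ (fails at j=2)
  i=3: ✗ (fails at j=3)
  i=4: ✗ (fails at j=4)

none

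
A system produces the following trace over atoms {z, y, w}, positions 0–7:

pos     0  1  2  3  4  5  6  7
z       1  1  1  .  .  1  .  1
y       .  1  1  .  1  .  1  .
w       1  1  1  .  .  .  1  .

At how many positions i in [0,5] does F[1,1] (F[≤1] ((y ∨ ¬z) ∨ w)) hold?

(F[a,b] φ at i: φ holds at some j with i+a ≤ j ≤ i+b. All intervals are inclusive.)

6

Evaluate at each i in [0,5]:
  i=0: ✓ (witness j=1)
  i=1: ✓ (witness j=2)
  i=2: ✓ (witness j=3)
  i=3: ✓ (witness j=4)
  i=4: ✓ (witness j=5)
  i=5: ✓ (witness j=6)
Positions where it holds: {0, 1, 2, 3, 4, 5} → 6.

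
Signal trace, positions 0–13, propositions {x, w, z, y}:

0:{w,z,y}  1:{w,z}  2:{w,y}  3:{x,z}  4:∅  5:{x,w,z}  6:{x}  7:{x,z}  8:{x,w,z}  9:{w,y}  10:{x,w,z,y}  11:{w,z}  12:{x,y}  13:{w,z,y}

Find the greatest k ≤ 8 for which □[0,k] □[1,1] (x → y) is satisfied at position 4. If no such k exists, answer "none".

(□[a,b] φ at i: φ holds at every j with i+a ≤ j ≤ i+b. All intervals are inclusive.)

□[1,1] (x → y) must hold from j=4 onward; find where it first fails.
  j=4: fails → no k works.

none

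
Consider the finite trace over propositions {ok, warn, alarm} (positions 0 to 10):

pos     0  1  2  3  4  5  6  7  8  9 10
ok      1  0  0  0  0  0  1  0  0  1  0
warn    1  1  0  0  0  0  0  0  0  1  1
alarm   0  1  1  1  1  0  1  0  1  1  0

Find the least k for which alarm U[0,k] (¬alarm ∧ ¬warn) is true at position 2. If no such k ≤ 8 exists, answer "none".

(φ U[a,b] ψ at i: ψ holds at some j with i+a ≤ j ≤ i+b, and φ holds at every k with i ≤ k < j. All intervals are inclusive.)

3

Need earliest j ≥ 2 with (¬alarm ∧ ¬warn), and alarm at every k in [2,j-1].
  j=2: rhs fails.
  j=3: rhs fails.
  j=4: rhs fails.
  j=5: rhs holds; lhs holds on [2,4]. k = 3.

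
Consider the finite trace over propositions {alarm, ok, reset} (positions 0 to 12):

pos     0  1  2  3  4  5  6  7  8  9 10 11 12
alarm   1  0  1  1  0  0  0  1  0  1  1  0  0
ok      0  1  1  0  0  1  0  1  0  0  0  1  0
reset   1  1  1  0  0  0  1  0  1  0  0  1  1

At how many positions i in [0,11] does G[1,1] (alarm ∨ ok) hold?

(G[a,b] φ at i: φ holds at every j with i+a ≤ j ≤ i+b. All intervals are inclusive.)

Evaluate at each i in [0,11]:
  i=0: ✓ (all of [1,1])
  i=1: ✓ (all of [2,2])
  i=2: ✓ (all of [3,3])
  i=3: ✗ (fails at j=4)
  i=4: ✓ (all of [5,5])
  i=5: ✗ (fails at j=6)
  i=6: ✓ (all of [7,7])
  i=7: ✗ (fails at j=8)
  i=8: ✓ (all of [9,9])
  i=9: ✓ (all of [10,10])
  i=10: ✓ (all of [11,11])
  i=11: ✗ (fails at j=12)
Positions where it holds: {0, 1, 2, 4, 6, 8, 9, 10} → 8.

8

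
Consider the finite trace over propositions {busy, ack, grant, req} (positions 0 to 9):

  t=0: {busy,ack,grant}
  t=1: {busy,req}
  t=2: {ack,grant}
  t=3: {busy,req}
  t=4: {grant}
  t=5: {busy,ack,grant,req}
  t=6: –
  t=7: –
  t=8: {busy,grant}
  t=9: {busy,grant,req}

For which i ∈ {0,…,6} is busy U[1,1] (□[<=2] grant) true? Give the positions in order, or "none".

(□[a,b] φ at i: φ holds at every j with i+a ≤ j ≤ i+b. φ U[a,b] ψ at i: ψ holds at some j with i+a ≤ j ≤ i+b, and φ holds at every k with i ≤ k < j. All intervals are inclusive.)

Evaluate at each i in [0,6]:
  i=0: ✗ (no rhs in [1,1])
  i=1: ✗ (no rhs in [2,2])
  i=2: ✗ (no rhs in [3,3])
  i=3: ✗ (no rhs in [4,4])
  i=4: ✗ (no rhs in [5,5])
  i=5: ✗ (no rhs in [6,6])
  i=6: ✗ (no rhs in [7,7])

none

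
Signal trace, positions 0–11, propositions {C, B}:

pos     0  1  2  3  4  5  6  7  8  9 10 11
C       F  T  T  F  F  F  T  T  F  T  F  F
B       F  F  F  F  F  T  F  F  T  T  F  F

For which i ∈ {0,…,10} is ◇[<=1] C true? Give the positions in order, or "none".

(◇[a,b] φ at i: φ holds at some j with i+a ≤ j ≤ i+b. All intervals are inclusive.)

0, 1, 2, 5, 6, 7, 8, 9

Evaluate at each i in [0,10]:
  i=0: ✓ (witness j=1)
  i=1: ✓ (witness j=1)
  i=2: ✓ (witness j=2)
  i=3: ✗ (none in [3,4])
  i=4: ✗ (none in [4,5])
  i=5: ✓ (witness j=6)
  i=6: ✓ (witness j=6)
  i=7: ✓ (witness j=7)
  i=8: ✓ (witness j=9)
  i=9: ✓ (witness j=9)
  i=10: ✗ (none in [10,11])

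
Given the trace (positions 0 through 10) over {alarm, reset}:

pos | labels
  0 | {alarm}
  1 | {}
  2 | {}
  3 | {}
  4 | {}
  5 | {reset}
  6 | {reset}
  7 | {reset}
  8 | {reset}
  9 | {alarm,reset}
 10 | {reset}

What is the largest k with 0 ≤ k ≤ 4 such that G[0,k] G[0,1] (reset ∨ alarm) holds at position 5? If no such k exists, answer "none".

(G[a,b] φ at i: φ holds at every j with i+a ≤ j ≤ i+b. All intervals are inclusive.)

G[0,1] (reset ∨ alarm) must hold from j=5 onward; find where it first fails.
  j=5: holds
  j=6: holds
  j=7: holds
  j=8: holds
  j=9: holds
Holds through j=9; largest k = 4.

4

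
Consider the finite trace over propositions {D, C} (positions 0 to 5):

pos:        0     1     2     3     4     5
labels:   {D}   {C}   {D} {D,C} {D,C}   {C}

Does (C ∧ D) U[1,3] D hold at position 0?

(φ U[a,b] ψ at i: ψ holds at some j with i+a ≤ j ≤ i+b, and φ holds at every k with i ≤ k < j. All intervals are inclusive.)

Need some j in [1,3] with D, and (C ∧ D) at every k in [0,j-1].
  j=1: D false.
  j=2: D holds, but (C ∧ D) fails at k=0 → not this j.
  j=3: D holds, but (C ∧ D) fails at k=0 → not this j.
No j in the window works → until fails.

False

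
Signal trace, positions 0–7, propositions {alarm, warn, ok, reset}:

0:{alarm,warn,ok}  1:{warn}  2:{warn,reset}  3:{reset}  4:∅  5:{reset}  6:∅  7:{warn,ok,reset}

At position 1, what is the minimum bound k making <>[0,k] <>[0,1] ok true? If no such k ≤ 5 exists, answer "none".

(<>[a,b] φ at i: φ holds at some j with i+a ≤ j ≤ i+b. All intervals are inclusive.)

5

Scan j = 1,2,… for <>[0,1] ok:
  j=1: fails
  j=2: fails
  j=3: fails
  j=4: fails
  j=5: fails
  j=6: holds
First hit at j=6, so smallest k = 6-1 = 5.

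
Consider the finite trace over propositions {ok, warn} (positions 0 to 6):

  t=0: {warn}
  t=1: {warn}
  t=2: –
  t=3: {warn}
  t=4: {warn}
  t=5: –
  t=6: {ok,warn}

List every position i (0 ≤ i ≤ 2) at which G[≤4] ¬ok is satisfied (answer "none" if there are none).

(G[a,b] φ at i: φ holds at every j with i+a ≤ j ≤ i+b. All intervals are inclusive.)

Evaluate at each i in [0,2]:
  i=0: ✓ (all of [0,4])
  i=1: ✓ (all of [1,5])
  i=2: ✗ (fails at j=6)

0, 1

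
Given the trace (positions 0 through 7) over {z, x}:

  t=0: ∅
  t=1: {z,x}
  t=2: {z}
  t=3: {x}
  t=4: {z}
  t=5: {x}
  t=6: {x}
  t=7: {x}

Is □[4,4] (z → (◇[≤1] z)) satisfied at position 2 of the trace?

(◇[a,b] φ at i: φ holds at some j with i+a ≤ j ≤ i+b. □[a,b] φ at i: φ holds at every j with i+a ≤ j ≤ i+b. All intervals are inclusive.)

Holds

Check (z → (◇[≤1] z)) at every j in [6,6]:
  j=6: antecedent false → ✓
All positions satisfy it → formula holds.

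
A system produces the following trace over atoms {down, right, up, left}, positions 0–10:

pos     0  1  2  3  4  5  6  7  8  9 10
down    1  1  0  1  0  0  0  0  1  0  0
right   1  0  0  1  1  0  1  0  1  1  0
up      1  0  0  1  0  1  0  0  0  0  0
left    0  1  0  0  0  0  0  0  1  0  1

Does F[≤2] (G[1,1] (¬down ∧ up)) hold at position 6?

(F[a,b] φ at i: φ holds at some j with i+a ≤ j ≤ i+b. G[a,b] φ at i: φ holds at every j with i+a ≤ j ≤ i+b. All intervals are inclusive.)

Check G[1,1] (¬down ∧ up) at each j in [6,8]:
  j=6: fails at 7
  j=7: fails at 8
  j=8: fails at 9
No position in the window satisfies it → formula fails.

No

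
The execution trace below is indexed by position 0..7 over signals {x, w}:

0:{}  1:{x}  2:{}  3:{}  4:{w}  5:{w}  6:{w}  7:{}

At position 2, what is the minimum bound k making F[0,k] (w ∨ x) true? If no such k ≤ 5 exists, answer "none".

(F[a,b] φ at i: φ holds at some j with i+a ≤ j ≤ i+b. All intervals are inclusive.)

Scan j = 2,3,… for (w ∨ x):
  j=2: fails
  j=3: fails
  j=4: holds
First hit at j=4, so smallest k = 4-2 = 2.

2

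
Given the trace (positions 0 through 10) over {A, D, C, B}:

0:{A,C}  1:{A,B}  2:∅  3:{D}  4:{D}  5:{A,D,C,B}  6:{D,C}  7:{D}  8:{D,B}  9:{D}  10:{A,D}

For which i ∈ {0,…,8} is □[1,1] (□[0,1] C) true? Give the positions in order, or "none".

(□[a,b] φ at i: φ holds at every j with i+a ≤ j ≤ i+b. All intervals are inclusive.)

Evaluate at each i in [0,8]:
  i=0: ✗ (fails at j=1)
  i=1: ✗ (fails at j=2)
  i=2: ✗ (fails at j=3)
  i=3: ✗ (fails at j=4)
  i=4: ✓ (all of [5,5])
  i=5: ✗ (fails at j=6)
  i=6: ✗ (fails at j=7)
  i=7: ✗ (fails at j=8)
  i=8: ✗ (fails at j=9)

4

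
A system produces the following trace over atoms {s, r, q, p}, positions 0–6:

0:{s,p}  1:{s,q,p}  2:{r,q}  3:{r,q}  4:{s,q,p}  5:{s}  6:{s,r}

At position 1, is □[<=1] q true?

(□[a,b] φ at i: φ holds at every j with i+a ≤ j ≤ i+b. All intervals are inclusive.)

True

Check q at every j in [1,2]:
  j=1: true
  j=2: true
All positions satisfy it → formula holds.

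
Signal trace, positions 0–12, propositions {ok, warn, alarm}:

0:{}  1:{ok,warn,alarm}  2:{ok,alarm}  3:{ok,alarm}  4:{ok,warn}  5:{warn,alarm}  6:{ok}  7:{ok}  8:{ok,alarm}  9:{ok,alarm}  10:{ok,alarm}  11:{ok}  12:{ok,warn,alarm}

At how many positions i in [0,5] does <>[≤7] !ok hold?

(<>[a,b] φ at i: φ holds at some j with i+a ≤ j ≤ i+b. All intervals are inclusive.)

Evaluate at each i in [0,5]:
  i=0: ✓ (witness j=0)
  i=1: ✓ (witness j=5)
  i=2: ✓ (witness j=5)
  i=3: ✓ (witness j=5)
  i=4: ✓ (witness j=5)
  i=5: ✓ (witness j=5)
Positions where it holds: {0, 1, 2, 3, 4, 5} → 6.

6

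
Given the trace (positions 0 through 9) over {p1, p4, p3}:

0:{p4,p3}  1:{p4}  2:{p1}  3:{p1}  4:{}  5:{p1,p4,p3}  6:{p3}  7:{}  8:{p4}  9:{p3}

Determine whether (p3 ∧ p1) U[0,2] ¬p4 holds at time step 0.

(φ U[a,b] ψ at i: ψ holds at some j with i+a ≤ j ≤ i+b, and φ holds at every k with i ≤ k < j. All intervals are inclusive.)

Need some j in [0,2] with ¬p4, and (p3 ∧ p1) at every k in [0,j-1].
  j=0: ¬p4 false.
  j=1: ¬p4 false.
  j=2: ¬p4 holds, but (p3 ∧ p1) fails at k=0 → not this j.
No j in the window works → until fails.

False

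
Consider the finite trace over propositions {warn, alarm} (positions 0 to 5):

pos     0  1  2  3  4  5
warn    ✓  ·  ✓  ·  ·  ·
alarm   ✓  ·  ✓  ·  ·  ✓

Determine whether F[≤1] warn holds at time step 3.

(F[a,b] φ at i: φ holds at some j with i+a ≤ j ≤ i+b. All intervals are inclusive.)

False

Check warn at each j in [3,4]:
  j=3: false
  j=4: false
No position in the window satisfies it → formula fails.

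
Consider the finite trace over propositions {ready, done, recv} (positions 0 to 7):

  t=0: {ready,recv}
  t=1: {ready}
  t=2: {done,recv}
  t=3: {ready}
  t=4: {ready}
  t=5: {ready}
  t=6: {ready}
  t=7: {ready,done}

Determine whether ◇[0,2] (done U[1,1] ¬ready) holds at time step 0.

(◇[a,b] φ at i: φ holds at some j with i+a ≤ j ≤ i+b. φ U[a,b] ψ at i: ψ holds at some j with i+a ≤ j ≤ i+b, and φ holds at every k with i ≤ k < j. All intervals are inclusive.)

Check (done U[1,1] ¬ready) at each j in [0,2]:
  j=0: fails
  j=1: fails
  j=2: fails
No position in the window satisfies it → formula fails.

False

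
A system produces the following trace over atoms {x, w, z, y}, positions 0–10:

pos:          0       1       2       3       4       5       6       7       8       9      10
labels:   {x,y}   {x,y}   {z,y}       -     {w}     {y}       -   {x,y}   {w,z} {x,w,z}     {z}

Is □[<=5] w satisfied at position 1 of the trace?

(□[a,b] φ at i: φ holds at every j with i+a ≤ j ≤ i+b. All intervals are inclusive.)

Check w at every j in [1,6]:
  j=1: false
  j=2: false
  j=3: false
  j=4: true
  j=5: false
  j=6: false
Fails at j=1 → formula fails.

False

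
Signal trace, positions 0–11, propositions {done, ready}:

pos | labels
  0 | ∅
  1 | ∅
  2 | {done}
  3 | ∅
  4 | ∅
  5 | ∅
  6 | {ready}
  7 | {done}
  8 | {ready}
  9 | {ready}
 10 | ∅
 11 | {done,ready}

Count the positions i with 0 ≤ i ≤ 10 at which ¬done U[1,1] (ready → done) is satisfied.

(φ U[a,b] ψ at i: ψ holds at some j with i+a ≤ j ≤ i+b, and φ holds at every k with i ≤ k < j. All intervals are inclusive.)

7

Evaluate at each i in [0,10]:
  i=0: ✓ (rhs at j=1; lhs holds on [0,0])
  i=1: ✓ (rhs at j=2; lhs holds on [1,1])
  i=2: ✗ (lhs fails at k=2 before rhs at j=3)
  i=3: ✓ (rhs at j=4; lhs holds on [3,3])
  i=4: ✓ (rhs at j=5; lhs holds on [4,4])
  i=5: ✗ (no rhs in [6,6])
  i=6: ✓ (rhs at j=7; lhs holds on [6,6])
  i=7: ✗ (no rhs in [8,8])
  i=8: ✗ (no rhs in [9,9])
  i=9: ✓ (rhs at j=10; lhs holds on [9,9])
  i=10: ✓ (rhs at j=11; lhs holds on [10,10])
Positions where it holds: {0, 1, 3, 4, 6, 9, 10} → 7.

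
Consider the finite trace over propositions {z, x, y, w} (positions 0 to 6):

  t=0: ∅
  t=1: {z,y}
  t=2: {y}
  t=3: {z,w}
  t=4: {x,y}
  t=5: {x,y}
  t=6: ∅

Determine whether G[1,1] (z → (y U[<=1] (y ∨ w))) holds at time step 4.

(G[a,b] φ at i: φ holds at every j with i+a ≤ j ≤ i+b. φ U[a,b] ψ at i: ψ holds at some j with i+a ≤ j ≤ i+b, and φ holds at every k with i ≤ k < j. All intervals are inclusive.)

Yes

Check (z → (y U[<=1] (y ∨ w))) at every j in [5,5]:
  j=5: antecedent false → ✓
All positions satisfy it → formula holds.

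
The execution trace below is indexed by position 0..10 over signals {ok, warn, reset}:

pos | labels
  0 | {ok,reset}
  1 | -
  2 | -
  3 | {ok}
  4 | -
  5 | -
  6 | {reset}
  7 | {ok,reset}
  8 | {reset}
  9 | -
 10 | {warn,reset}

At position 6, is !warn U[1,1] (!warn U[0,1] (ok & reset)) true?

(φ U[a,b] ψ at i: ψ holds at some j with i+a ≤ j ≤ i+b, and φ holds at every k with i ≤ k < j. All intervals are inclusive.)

Need some j in [7,7] with (!warn U[0,1] (ok & reset)), and !warn at every k in [6,j-1].
  j=7: (!warn U[0,1] (ok & reset)) holds; !warn holds at every k in [6,6] → satisfied.

Yes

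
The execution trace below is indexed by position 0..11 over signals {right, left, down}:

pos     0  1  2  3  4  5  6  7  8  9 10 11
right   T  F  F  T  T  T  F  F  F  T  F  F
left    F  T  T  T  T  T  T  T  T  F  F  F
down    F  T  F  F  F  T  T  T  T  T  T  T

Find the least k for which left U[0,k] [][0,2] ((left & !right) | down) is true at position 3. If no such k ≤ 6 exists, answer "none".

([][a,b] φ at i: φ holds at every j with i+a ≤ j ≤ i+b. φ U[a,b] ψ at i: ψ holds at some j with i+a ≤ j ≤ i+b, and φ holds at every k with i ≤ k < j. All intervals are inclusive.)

2

Need earliest j ≥ 3 with [][0,2] ((left & !right) | down), and left at every k in [3,j-1].
  j=3: rhs fails.
  j=4: rhs fails.
  j=5: rhs holds; lhs holds on [3,4]. k = 2.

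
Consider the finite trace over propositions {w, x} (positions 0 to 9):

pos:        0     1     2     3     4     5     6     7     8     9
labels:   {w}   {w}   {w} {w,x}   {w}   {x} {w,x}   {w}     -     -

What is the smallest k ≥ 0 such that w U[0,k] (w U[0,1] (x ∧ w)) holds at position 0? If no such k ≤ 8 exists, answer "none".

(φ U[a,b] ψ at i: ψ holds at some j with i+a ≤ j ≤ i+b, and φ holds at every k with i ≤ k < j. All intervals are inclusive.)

Need earliest j ≥ 0 with (w U[0,1] (x ∧ w)), and w at every k in [0,j-1].
  j=0: rhs fails.
  j=1: rhs fails.
  j=2: rhs holds; lhs holds on [0,1]. k = 2.

2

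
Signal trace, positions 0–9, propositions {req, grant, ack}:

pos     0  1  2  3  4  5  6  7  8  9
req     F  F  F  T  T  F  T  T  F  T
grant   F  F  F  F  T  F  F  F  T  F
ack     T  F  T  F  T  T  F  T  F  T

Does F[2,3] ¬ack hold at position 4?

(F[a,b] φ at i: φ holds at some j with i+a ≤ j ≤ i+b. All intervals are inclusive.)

Check ¬ack at each j in [6,7]:
  j=6: true
  j=7: false
Found at j=6 → formula holds.

True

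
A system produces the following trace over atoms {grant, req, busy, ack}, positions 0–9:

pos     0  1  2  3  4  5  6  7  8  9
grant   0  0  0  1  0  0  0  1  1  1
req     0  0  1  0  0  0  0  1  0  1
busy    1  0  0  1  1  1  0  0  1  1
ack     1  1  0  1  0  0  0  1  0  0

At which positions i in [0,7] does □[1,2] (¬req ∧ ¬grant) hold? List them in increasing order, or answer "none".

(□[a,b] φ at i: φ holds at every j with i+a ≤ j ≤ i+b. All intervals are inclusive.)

Evaluate at each i in [0,7]:
  i=0: ✗ (fails at j=2)
  i=1: ✗ (fails at j=2)
  i=2: ✗ (fails at j=3)
  i=3: ✓ (all of [4,5])
  i=4: ✓ (all of [5,6])
  i=5: ✗ (fails at j=7)
  i=6: ✗ (fails at j=7)
  i=7: ✗ (fails at j=8)

3, 4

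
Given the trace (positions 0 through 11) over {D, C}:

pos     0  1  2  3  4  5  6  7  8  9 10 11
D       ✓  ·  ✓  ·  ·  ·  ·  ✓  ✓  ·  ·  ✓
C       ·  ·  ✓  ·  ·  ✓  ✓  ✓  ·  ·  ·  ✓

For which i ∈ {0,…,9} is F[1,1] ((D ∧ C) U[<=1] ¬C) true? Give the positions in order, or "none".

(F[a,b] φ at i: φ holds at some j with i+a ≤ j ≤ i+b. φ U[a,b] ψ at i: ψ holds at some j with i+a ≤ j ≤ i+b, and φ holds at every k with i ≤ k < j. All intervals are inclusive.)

0, 1, 2, 3, 6, 7, 8, 9

Evaluate at each i in [0,9]:
  i=0: ✓ (witness j=1)
  i=1: ✓ (witness j=2)
  i=2: ✓ (witness j=3)
  i=3: ✓ (witness j=4)
  i=4: ✗ (none in [5,5])
  i=5: ✗ (none in [6,6])
  i=6: ✓ (witness j=7)
  i=7: ✓ (witness j=8)
  i=8: ✓ (witness j=9)
  i=9: ✓ (witness j=10)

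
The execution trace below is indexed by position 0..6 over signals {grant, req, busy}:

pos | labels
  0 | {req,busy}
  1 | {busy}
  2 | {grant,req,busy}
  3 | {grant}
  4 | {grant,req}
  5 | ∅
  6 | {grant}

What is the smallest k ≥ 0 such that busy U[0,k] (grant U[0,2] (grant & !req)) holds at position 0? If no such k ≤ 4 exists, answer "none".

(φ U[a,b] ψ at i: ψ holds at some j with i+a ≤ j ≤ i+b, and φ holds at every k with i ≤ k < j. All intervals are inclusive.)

Need earliest j ≥ 0 with (grant U[0,2] (grant & !req)), and busy at every k in [0,j-1].
  j=0: rhs fails.
  j=1: rhs fails.
  j=2: rhs holds; lhs holds on [0,1]. k = 2.

2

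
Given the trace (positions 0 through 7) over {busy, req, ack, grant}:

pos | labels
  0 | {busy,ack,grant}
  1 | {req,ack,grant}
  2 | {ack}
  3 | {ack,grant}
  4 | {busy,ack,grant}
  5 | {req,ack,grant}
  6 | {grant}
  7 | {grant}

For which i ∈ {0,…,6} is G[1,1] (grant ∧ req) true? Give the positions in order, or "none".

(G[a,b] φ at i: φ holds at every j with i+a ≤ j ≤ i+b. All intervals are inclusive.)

Evaluate at each i in [0,6]:
  i=0: ✓ (all of [1,1])
  i=1: ✗ (fails at j=2)
  i=2: ✗ (fails at j=3)
  i=3: ✗ (fails at j=4)
  i=4: ✓ (all of [5,5])
  i=5: ✗ (fails at j=6)
  i=6: ✗ (fails at j=7)

0, 4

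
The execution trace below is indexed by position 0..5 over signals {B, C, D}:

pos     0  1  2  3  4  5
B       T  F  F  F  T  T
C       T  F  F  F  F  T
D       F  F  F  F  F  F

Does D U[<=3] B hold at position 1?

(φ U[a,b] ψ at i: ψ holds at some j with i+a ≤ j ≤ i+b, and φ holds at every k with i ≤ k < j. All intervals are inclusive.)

No

Need some j in [1,4] with B, and D at every k in [1,j-1].
  j=1: B false.
  j=2: B false.
  j=3: B false.
  j=4: B holds, but D fails at k=1 → not this j.
No j in the window works → until fails.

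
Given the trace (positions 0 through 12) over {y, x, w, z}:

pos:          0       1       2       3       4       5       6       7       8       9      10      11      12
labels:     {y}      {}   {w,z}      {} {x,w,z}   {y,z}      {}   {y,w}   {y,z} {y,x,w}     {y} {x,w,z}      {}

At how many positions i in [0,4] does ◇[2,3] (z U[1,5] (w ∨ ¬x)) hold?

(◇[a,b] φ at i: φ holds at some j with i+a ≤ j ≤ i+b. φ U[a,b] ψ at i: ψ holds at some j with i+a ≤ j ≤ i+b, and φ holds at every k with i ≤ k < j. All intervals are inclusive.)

4

Evaluate at each i in [0,4]:
  i=0: ✓ (witness j=2)
  i=1: ✓ (witness j=4)
  i=2: ✓ (witness j=4)
  i=3: ✓ (witness j=5)
  i=4: ✗ (none in [6,7])
Positions where it holds: {0, 1, 2, 3} → 4.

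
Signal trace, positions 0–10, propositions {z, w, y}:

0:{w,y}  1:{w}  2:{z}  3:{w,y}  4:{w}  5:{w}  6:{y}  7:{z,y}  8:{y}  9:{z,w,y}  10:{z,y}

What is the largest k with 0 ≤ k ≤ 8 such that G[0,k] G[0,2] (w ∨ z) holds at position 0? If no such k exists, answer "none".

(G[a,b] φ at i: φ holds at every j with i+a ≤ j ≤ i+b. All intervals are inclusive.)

3

G[0,2] (w ∨ z) must hold from j=0 onward; find where it first fails.
  j=0: holds
  j=1: holds
  j=2: holds
  j=3: holds
  j=4: fails
Holds on [0,3], so largest k = 3.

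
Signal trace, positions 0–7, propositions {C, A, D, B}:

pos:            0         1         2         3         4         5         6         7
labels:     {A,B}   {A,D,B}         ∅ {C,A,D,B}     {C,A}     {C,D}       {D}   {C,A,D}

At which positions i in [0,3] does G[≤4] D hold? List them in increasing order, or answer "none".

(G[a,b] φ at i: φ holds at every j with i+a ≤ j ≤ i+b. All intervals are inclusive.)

Evaluate at each i in [0,3]:
  i=0: ✗ (fails at j=0)
  i=1: ✗ (fails at j=2)
  i=2: ✗ (fails at j=2)
  i=3: ✗ (fails at j=4)

none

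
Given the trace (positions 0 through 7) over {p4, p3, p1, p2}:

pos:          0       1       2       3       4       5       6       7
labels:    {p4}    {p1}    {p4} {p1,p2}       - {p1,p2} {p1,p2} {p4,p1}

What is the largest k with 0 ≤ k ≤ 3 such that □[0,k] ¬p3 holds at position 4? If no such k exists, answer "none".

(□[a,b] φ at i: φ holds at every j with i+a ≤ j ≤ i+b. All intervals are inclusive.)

¬p3 must hold from j=4 onward; find where it first fails.
  j=4: holds
  j=5: holds
  j=6: holds
  j=7: holds
Holds through j=7; largest k = 3.

3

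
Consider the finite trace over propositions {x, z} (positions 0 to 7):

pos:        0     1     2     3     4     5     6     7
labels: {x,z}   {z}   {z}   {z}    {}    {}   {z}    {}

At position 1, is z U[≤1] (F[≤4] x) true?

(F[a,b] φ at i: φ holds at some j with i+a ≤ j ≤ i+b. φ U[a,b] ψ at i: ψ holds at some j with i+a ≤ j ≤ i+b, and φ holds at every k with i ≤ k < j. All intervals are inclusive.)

Need some j in [1,2] with F[≤4] x, and z at every k in [1,j-1].
  j=1: F[≤4] x — fails (none in [1,5]).
  j=2: F[≤4] x — fails (none in [2,6]).
No j in the window works → until fails.

No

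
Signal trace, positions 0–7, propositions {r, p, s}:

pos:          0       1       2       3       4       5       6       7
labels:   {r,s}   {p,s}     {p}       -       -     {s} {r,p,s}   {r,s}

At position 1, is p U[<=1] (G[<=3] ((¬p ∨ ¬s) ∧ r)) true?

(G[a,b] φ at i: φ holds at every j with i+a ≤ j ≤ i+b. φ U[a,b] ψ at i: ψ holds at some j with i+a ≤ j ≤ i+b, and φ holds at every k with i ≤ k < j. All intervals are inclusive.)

False

Need some j in [1,2] with G[<=3] ((¬p ∨ ¬s) ∧ r), and p at every k in [1,j-1].
  j=1: G[<=3] ((¬p ∨ ¬s) ∧ r) — fails at 1.
  j=2: G[<=3] ((¬p ∨ ¬s) ∧ r) — fails at 2.
No j in the window works → until fails.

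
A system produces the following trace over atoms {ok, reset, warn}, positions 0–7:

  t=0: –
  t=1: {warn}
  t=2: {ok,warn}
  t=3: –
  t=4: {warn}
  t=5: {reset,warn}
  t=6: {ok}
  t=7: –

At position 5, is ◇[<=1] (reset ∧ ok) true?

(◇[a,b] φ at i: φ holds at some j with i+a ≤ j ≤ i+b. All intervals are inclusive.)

Does not hold

Check (reset ∧ ok) at each j in [5,6]:
  j=5: false
  j=6: false
No position in the window satisfies it → formula fails.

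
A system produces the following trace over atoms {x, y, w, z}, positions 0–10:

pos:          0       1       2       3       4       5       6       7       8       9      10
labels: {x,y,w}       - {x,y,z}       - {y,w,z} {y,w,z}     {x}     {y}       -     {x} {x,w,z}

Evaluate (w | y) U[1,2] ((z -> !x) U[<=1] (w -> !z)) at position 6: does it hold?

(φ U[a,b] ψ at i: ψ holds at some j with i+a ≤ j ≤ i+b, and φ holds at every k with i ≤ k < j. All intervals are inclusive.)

Need some j in [7,8] with ((z -> !x) U[<=1] (w -> !z)), and (w | y) at every k in [6,j-1].
  j=7: ((z -> !x) U[<=1] (w -> !z)) holds, but (w | y) fails at k=6 → not this j.
  j=8: ((z -> !x) U[<=1] (w -> !z)) holds, but (w | y) fails at k=6 → not this j.
No j in the window works → until fails.

No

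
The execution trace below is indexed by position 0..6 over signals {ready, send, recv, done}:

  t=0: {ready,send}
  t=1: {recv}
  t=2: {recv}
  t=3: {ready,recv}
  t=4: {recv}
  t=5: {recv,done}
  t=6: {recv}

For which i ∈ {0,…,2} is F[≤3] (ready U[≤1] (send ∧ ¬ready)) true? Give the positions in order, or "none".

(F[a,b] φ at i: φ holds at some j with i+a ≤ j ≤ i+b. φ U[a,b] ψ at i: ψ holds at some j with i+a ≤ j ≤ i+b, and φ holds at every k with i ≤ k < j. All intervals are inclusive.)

Evaluate at each i in [0,2]:
  i=0: ✗ (none in [0,3])
  i=1: ✗ (none in [1,4])
  i=2: ✗ (none in [2,5])

none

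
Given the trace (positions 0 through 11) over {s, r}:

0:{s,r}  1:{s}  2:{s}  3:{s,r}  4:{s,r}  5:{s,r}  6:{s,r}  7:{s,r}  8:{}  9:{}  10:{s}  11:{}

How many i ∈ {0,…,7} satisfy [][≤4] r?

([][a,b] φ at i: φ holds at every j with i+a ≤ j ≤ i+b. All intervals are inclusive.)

1

Evaluate at each i in [0,7]:
  i=0: ✗ (fails at j=1)
  i=1: ✗ (fails at j=1)
  i=2: ✗ (fails at j=2)
  i=3: ✓ (all of [3,7])
  i=4: ✗ (fails at j=8)
  i=5: ✗ (fails at j=8)
  i=6: ✗ (fails at j=8)
  i=7: ✗ (fails at j=8)
Positions where it holds: {3} → 1.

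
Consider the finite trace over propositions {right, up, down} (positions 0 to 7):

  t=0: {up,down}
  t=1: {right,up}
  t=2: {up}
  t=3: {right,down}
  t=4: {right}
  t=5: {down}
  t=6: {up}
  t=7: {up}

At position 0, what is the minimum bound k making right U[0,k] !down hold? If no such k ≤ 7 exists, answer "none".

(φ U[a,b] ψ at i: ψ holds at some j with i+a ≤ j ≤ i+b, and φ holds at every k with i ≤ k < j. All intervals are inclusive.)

Need earliest j ≥ 0 with !down, and right at every k in [0,j-1].
  j=0: rhs fails.
  j=1: rhs holds but lhs fails at k=0.
  j=2: rhs holds but lhs fails at k=0.
  j=3: rhs fails.
  j=4: rhs holds but lhs fails at k=0.
  j=5: rhs fails.
  j=6: rhs holds but lhs fails at k=0.
  j=7: rhs holds but lhs fails at k=0.
No witness within the range → none.

none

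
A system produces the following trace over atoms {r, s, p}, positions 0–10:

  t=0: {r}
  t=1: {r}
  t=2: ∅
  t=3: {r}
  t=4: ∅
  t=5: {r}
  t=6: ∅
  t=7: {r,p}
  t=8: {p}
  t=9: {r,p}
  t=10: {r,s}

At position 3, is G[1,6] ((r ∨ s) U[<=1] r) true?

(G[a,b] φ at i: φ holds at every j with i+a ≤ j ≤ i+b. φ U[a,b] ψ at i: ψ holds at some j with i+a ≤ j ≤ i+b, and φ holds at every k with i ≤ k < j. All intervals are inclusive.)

No

Check ((r ∨ s) U[<=1] r) at every j in [4,9]:
  j=4: fails
  j=5: holds
  j=6: fails
  j=7: holds
  j=8: fails
  j=9: holds
Fails at j=4 → formula fails.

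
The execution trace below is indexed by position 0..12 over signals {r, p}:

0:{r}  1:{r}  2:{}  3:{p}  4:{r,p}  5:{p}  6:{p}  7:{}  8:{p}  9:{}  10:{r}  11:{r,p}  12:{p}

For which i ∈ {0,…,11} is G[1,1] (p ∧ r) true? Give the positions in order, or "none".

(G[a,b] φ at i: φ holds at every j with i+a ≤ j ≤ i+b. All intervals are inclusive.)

3, 10

Evaluate at each i in [0,11]:
  i=0: ✗ (fails at j=1)
  i=1: ✗ (fails at j=2)
  i=2: ✗ (fails at j=3)
  i=3: ✓ (all of [4,4])
  i=4: ✗ (fails at j=5)
  i=5: ✗ (fails at j=6)
  i=6: ✗ (fails at j=7)
  i=7: ✗ (fails at j=8)
  i=8: ✗ (fails at j=9)
  i=9: ✗ (fails at j=10)
  i=10: ✓ (all of [11,11])
  i=11: ✗ (fails at j=12)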